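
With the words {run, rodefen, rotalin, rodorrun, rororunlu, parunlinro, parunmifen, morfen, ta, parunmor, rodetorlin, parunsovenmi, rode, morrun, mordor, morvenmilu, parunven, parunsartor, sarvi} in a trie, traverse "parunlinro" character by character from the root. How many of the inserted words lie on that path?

Check each prefix of "parunlinro" against the stored set — each match is an end-marker on the path.
Prefixes of the query that are stored words: "parunlinro"
Count: 1

1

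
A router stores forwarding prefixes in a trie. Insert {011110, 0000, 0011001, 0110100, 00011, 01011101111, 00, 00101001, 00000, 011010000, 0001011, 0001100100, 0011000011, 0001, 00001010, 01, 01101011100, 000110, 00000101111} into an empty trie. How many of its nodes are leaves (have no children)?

Leaves are exactly the stored words that no other stored word extends.
Those words: "00000101111", "00001010", "0001011", "0001100100", "00101001", "0011000011", "0011001", "01011101111", "011010000", "01101011100", "011110"
Leaf count: 11

11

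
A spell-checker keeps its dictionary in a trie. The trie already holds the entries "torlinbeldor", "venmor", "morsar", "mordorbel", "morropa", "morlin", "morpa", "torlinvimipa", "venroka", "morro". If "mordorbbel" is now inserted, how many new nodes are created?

Walking "mordorbbel" from the root, the first 7 characters ("mordorb") follow existing edges; "b" is the first miss.
Each of the 3 remaining characters creates one node.

3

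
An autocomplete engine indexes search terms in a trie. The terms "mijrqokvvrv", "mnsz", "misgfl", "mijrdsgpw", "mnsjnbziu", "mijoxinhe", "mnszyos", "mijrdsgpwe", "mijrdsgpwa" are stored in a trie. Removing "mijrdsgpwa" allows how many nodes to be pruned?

1

A node on "mijrdsgpwa"'s path can go only if nothing else ends at it or branches off below it.
The suffix "a" (1 node) is used only by "mijrdsgpwa"; the node for "mijrdsgpw" still has the child "e", so pruning stops there.
Nodes removed: 1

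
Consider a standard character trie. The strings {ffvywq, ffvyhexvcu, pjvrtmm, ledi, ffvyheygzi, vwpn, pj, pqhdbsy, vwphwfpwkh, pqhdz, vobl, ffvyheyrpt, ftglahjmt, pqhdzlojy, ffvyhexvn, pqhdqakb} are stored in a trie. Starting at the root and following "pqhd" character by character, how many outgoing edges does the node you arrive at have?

3

Follow the path "pqhd" to its node, then look at its outgoing edges.
Characters that immediately follow "pqhd" among the stored strings: {b, q, z}.
That node has 3 child edges.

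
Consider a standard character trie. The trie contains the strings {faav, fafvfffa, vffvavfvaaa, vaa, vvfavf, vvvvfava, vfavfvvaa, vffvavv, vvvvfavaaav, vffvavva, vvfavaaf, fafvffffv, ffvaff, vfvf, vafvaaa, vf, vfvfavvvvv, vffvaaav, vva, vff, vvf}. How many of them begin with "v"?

17

Walk to "v"; the words in its subtree are exactly those with that prefix.
Matches: "vaa", "vafvaaa", "vf", "vfavfvvaa", "vff", "vffvaaav", "vffvavfvaaa", "vffvavv", "vffvavva", "vfvf", "vfvfavvvvv", "vva", "vvf", "vvfavaaf", "vvfavf", "vvvvfava", "vvvvfavaaav"
Count: 17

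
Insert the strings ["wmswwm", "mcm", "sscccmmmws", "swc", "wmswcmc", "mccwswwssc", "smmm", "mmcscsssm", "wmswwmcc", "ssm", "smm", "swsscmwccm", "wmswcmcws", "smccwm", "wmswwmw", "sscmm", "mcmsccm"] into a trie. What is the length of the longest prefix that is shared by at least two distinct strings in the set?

7

Equivalently: take the maximum, over all pairs, of their longest common prefix length.
e.g. "wmswcmc" and "wmswcmcws" share the prefix "wmswcmc" of length 7; no pair shares a longer one.
Longest shared-prefix length: 7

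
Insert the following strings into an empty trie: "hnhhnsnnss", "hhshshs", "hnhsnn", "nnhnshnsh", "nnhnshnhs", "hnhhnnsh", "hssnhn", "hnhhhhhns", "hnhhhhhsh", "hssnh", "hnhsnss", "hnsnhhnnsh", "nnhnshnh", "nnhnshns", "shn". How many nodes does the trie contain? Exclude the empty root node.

58

For each word, the new-node count is its length minus the longest prefix already in the trie:
  "hnhhnsnnss" → 10 new (h, n, h, h, n, s, n, n, s, s)
  "hhshshs" → prefix "h" already present; 6 new (h, s, h, s, h, s)
  "hnhsnn" → prefix "hnh" already present; 3 new (s, n, n)
  "nnhnshnsh" → 9 new (n, n, h, n, s, h, n, s, h)
  "nnhnshnhs" → prefix "nnhnshn" already present; 2 new (h, s)
  "hnhhnnsh" → prefix "hnhhn" already present; 3 new (n, s, h)
  "hssnhn" → prefix "h" already present; 5 new (s, s, n, h, n)
  "hnhhhhhns" → prefix "hnhh" already present; 5 new (h, h, h, n, s)
  "hnhhhhhsh" → prefix "hnhhhhh" already present; 2 new (s, h)
  "hssnh" → prefix "hssnh" already present; 0 new (none)
  "hnhsnss" → prefix "hnhsn" already present; 2 new (s, s)
  "hnsnhhnnsh" → prefix "hn" already present; 8 new (s, n, h, h, n, n, s, h)
  "nnhnshnh" → prefix "nnhnshnh" already present; 0 new (none)
  "nnhnshns" → prefix "nnhnshns" already present; 0 new (none)
  "shn" → 3 new (s, h, n)
Total nodes = 10 + 6 + 3 + 9 + 2 + 3 + 5 + 5 + 2 + 0 + 2 + 8 + 0 + 0 + 3 = 58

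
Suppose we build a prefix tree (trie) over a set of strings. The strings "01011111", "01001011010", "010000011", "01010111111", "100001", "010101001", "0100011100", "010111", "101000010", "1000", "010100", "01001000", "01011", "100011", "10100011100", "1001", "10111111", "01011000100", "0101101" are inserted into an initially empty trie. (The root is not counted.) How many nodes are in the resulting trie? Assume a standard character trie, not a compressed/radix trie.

72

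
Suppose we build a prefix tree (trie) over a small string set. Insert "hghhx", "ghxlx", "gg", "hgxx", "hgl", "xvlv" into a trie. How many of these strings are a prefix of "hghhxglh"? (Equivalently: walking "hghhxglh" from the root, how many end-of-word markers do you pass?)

1

Check each prefix of "hghhxglh" against the stored set — each match is an end-marker on the path.
Prefixes of the query that are stored words: "hghhx"
Count: 1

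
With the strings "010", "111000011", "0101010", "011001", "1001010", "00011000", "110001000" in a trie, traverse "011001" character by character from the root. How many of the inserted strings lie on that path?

Traverse "011001" character by character; count nodes along the way that are marked as word ends.
Prefixes of the query that are stored words: "011001"
Count: 1

1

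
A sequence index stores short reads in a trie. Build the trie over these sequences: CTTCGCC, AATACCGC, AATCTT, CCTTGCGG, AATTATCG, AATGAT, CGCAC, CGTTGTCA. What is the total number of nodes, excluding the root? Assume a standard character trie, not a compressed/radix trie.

43

For each word, the new-node count is its length minus the longest prefix already in the trie:
  "CTTCGCC" → 7 new (C, T, T, C, G, C, C)
  "AATACCGC" → 8 new (A, A, T, A, C, C, G, C)
  "AATCTT" → prefix "AAT" already present; 3 new (C, T, T)
  "CCTTGCGG" → prefix "C" already present; 7 new (C, T, T, G, C, G, G)
  "AATTATCG" → prefix "AAT" already present; 5 new (T, A, T, C, G)
  "AATGAT" → prefix "AAT" already present; 3 new (G, A, T)
  "CGCAC" → prefix "C" already present; 4 new (G, C, A, C)
  "CGTTGTCA" → prefix "CG" already present; 6 new (T, T, G, T, C, A)
Total nodes = 7 + 8 + 3 + 7 + 5 + 3 + 4 + 6 = 43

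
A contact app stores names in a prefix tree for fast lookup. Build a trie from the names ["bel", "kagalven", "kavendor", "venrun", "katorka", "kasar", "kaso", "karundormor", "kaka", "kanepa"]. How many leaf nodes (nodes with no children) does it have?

10

Leaves are exactly the stored words that no other stored word extends.
Those words: "bel", "kagalven", "kaka", "kanepa", "karundormor", "kasar", "kaso", "katorka", "kavendor", "venrun"
Leaf count: 10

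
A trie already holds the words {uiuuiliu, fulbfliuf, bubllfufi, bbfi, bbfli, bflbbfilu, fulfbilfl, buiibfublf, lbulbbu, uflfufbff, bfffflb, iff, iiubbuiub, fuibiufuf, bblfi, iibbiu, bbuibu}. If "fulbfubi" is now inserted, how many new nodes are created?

3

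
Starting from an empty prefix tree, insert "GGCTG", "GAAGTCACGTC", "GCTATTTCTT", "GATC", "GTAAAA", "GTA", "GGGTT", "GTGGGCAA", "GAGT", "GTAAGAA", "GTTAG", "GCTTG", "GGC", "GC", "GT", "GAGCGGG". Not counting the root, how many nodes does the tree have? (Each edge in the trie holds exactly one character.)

54

Trace insertions, counting only characters that open a new branch:
  "GGCTG" → 5 new (G, G, C, T, G)
  "GAAGTCACGTC" → prefix "G" already present; 10 new (A, A, G, T, C, A, C, G, T, C)
  "GCTATTTCTT" → prefix "G" already present; 9 new (C, T, A, T, T, T, C, T, T)
  "GATC" → prefix "GA" already present; 2 new (T, C)
  "GTAAAA" → prefix "G" already present; 5 new (T, A, A, A, A)
  "GTA" → prefix "GTA" already present; 0 new (none)
  "GGGTT" → prefix "GG" already present; 3 new (G, T, T)
  "GTGGGCAA" → prefix "GT" already present; 6 new (G, G, G, C, A, A)
  "GAGT" → prefix "GA" already present; 2 new (G, T)
  "GTAAGAA" → prefix "GTAA" already present; 3 new (G, A, A)
  "GTTAG" → prefix "GT" already present; 3 new (T, A, G)
  "GCTTG" → prefix "GCT" already present; 2 new (T, G)
  "GGC" → prefix "GGC" already present; 0 new (none)
  "GC" → prefix "GC" already present; 0 new (none)
  "GT" → prefix "GT" already present; 0 new (none)
  "GAGCGGG" → prefix "GAG" already present; 4 new (C, G, G, G)
Total nodes = 5 + 10 + 9 + 2 + 5 + 0 + 3 + 6 + 2 + 3 + 3 + 2 + 0 + 0 + 0 + 4 = 54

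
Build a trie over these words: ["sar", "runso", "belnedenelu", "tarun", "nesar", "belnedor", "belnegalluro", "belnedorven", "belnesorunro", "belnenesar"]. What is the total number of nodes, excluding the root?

53

Insert word by word; a character creates a node only if that edge doesn't already exist:
  "sar" → 3 new (s, a, r)
  "runso" → 5 new (r, u, n, s, o)
  "belnedenelu" → 11 new (b, e, l, n, e, d, e, n, e, l, u)
  "tarun" → 5 new (t, a, r, u, n)
  "nesar" → 5 new (n, e, s, a, r)
  "belnedor" → prefix "belned" already present; 2 new (o, r)
  "belnegalluro" → prefix "belne" already present; 7 new (g, a, l, l, u, r, o)
  "belnedorven" → prefix "belnedor" already present; 3 new (v, e, n)
  "belnesorunro" → prefix "belne" already present; 7 new (s, o, r, u, n, r, o)
  "belnenesar" → prefix "belne" already present; 5 new (n, e, s, a, r)
Total nodes = 3 + 5 + 11 + 5 + 5 + 2 + 7 + 3 + 7 + 5 = 53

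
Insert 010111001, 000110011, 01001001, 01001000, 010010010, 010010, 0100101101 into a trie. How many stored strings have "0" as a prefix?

Filter for entries beginning with "0":
Matches: "000110011", "010010", "01001000", "01001001", "010010010", "0100101101", "010111001"
Count: 7

7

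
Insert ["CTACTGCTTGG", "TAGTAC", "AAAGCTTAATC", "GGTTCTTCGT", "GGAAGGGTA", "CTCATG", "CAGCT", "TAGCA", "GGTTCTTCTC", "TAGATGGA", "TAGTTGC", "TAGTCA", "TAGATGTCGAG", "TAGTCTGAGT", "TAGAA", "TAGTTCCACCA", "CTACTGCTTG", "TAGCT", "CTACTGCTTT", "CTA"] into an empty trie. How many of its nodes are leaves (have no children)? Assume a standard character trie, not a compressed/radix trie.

A leaf is a node with no children — equivalently, the end of a word that is not a proper prefix of any other stored word.
Those words: "AAAGCTTAATC", "CAGCT", "CTACTGCTTGG", "CTACTGCTTT", "CTCATG", "GGAAGGGTA", "GGTTCTTCGT", "GGTTCTTCTC", "TAGAA", "TAGATGGA", "TAGATGTCGAG", "TAGCA", "TAGCT", "TAGTAC", "TAGTCA", "TAGTCTGAGT", "TAGTTCCACCA", "TAGTTGC"
Leaf count: 18

18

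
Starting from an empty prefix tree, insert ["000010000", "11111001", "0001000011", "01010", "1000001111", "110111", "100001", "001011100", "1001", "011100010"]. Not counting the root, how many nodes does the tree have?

57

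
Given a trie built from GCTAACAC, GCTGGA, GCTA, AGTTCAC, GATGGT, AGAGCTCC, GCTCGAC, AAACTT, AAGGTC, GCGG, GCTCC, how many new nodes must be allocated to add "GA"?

"GA" is already a full path in the trie; only an end-marker is added.
No new nodes are needed: 0.

0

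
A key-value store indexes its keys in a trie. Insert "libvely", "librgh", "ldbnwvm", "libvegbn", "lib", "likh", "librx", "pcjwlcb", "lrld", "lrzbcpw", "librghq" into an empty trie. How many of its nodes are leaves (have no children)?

A leaf is a node with no children — equivalently, the end of a word that is not a proper prefix of any other stored word.
Those words: "ldbnwvm", "librghq", "librx", "libvegbn", "libvely", "likh", "lrld", "lrzbcpw", "pcjwlcb"
Leaf count: 9

9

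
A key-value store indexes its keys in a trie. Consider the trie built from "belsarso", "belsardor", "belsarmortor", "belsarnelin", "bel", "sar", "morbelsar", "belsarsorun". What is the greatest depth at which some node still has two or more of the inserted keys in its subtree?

8

Look for the deepest trie node that still has at least two words in its subtree.
"belsarso" and "belsarsorun" agree on "belsarso" (8 characters) before diverging; nothing deeper is shared.
Longest shared-prefix length: 8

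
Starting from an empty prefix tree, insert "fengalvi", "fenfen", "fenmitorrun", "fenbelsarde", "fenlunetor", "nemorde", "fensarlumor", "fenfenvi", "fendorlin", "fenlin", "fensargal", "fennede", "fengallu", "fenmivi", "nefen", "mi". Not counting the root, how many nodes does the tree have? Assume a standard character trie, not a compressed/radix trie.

Insert word by word; a character creates a node only if that edge doesn't already exist:
  "fengalvi" → 8 new (f, e, n, g, a, l, v, i)
  "fenfen" → prefix "fen" already present; 3 new (f, e, n)
  "fenmitorrun" → prefix "fen" already present; 8 new (m, i, t, o, r, r, u, n)
  "fenbelsarde" → prefix "fen" already present; 8 new (b, e, l, s, a, r, d, e)
  "fenlunetor" → prefix "fen" already present; 7 new (l, u, n, e, t, o, r)
  "nemorde" → 7 new (n, e, m, o, r, d, e)
  "fensarlumor" → prefix "fen" already present; 8 new (s, a, r, l, u, m, o, r)
  "fenfenvi" → prefix "fenfen" already present; 2 new (v, i)
  "fendorlin" → prefix "fen" already present; 6 new (d, o, r, l, i, n)
  "fenlin" → prefix "fenl" already present; 2 new (i, n)
  "fensargal" → prefix "fensar" already present; 3 new (g, a, l)
  "fennede" → prefix "fen" already present; 4 new (n, e, d, e)
  "fengallu" → prefix "fengal" already present; 2 new (l, u)
  "fenmivi" → prefix "fenmi" already present; 2 new (v, i)
  "nefen" → prefix "ne" already present; 3 new (f, e, n)
  "mi" → 2 new (m, i)
Total nodes = 8 + 3 + 8 + 8 + 7 + 7 + 8 + 2 + 6 + 2 + 3 + 4 + 2 + 2 + 3 + 2 = 75

75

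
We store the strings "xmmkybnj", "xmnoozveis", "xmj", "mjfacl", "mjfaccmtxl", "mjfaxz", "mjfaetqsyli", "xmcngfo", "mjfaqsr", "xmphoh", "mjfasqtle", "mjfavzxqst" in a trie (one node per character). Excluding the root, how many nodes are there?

60

Trace insertions, counting only characters that open a new branch:
  "xmmkybnj" → 8 new (x, m, m, k, y, b, n, j)
  "xmnoozveis" → prefix "xm" already present; 8 new (n, o, o, z, v, e, i, s)
  "xmj" → prefix "xm" already present; 1 new (j)
  "mjfacl" → 6 new (m, j, f, a, c, l)
  "mjfaccmtxl" → prefix "mjfac" already present; 5 new (c, m, t, x, l)
  "mjfaxz" → prefix "mjfa" already present; 2 new (x, z)
  "mjfaetqsyli" → prefix "mjfa" already present; 7 new (e, t, q, s, y, l, i)
  "xmcngfo" → prefix "xm" already present; 5 new (c, n, g, f, o)
  "mjfaqsr" → prefix "mjfa" already present; 3 new (q, s, r)
  "xmphoh" → prefix "xm" already present; 4 new (p, h, o, h)
  "mjfasqtle" → prefix "mjfa" already present; 5 new (s, q, t, l, e)
  "mjfavzxqst" → prefix "mjfa" already present; 6 new (v, z, x, q, s, t)
Total nodes = 8 + 8 + 1 + 6 + 5 + 2 + 7 + 5 + 3 + 4 + 5 + 6 = 60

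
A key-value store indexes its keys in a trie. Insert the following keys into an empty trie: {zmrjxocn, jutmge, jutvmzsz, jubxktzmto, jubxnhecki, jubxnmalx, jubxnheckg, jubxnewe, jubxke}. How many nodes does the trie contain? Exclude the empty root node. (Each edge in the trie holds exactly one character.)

Trace insertions, counting only characters that open a new branch:
  "zmrjxocn" → 8 new (z, m, r, j, x, o, c, n)
  "jutmge" → 6 new (j, u, t, m, g, e)
  "jutvmzsz" → prefix "jut" already present; 5 new (v, m, z, s, z)
  "jubxktzmto" → prefix "ju" already present; 8 new (b, x, k, t, z, m, t, o)
  "jubxnhecki" → prefix "jubx" already present; 6 new (n, h, e, c, k, i)
  "jubxnmalx" → prefix "jubxn" already present; 4 new (m, a, l, x)
  "jubxnheckg" → prefix "jubxnheck" already present; 1 new (g)
  "jubxnewe" → prefix "jubxn" already present; 3 new (e, w, e)
  "jubxke" → prefix "jubxk" already present; 1 new (e)
Total nodes = 8 + 6 + 5 + 8 + 6 + 4 + 1 + 3 + 1 = 42

42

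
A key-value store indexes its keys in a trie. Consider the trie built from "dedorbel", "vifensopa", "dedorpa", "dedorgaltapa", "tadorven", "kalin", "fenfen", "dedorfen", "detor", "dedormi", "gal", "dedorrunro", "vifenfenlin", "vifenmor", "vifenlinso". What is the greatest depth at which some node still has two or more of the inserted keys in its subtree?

5

Look for the deepest trie node that still has at least two words in its subtree.
"dedorbel" and "dedorfen" agree on "dedor" (5 characters) before diverging; nothing deeper is shared.
Longest shared-prefix length: 5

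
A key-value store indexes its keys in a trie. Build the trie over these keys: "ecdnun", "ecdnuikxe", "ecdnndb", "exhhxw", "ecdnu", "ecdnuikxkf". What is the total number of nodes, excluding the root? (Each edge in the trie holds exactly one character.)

Count nodes per top-level branch (shared prefixes stored once):
  'e'-branch (ecdnndb, ecdnu, ecdnuikxe, ecdnuikxkf, ecdnun, exhhxw): 20 nodes
Sum: 20

20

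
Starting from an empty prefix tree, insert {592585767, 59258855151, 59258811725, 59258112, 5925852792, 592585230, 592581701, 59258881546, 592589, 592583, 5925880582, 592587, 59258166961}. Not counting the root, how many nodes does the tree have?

Insert word by word; a character creates a node only if that edge doesn't already exist:
  "592585767" → 9 new (5, 9, 2, 5, 8, 5, 7, 6, 7)
  "59258855151" → prefix "59258" already present; 6 new (8, 5, 5, 1, 5, 1)
  "59258811725" → prefix "592588" already present; 5 new (1, 1, 7, 2, 5)
  "59258112" → prefix "59258" already present; 3 new (1, 1, 2)
  "5925852792" → prefix "592585" already present; 4 new (2, 7, 9, 2)
  "592585230" → prefix "5925852" already present; 2 new (3, 0)
  "592581701" → prefix "592581" already present; 3 new (7, 0, 1)
  "59258881546" → prefix "592588" already present; 5 new (8, 1, 5, 4, 6)
  "592589" → prefix "59258" already present; 1 new (9)
  "592583" → prefix "59258" already present; 1 new (3)
  "5925880582" → prefix "592588" already present; 4 new (0, 5, 8, 2)
  "592587" → prefix "59258" already present; 1 new (7)
  "59258166961" → prefix "592581" already present; 5 new (6, 6, 9, 6, 1)
Total nodes = 9 + 6 + 5 + 3 + 4 + 2 + 3 + 5 + 1 + 1 + 4 + 1 + 5 = 49

49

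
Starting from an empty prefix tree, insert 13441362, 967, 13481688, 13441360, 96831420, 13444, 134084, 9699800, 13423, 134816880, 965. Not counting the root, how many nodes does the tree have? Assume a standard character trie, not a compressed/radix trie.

36

Count nodes per top-level branch (shared prefixes stored once):
  '1'-branch (134084, 13423, 13441360, 13441362, 13444, 13481688, 134816880): 21 nodes
  '9'-branch (965, 967, 96831420, 9699800): 15 nodes
Sum: 36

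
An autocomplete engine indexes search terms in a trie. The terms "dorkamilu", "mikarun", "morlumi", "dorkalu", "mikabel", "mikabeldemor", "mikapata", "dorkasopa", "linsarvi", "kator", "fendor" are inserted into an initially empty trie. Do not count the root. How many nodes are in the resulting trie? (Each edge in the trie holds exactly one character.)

59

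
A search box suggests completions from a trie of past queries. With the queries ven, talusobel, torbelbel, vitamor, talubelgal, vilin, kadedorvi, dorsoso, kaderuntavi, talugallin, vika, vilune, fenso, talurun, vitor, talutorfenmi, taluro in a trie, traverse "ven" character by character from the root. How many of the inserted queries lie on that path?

Traverse "ven" character by character; count nodes along the way that are marked as word ends.
Prefixes of the query that are stored words: "ven"
Count: 1

1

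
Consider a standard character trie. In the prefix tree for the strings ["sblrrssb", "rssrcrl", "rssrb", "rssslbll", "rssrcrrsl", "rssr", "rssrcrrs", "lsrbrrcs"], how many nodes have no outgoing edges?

Leaves are exactly the stored words that no other stored word extends.
Those words: "lsrbrrcs", "rssrb", "rssrcrl", "rssrcrrsl", "rssslbll", "sblrrssb"
Leaf count: 6

6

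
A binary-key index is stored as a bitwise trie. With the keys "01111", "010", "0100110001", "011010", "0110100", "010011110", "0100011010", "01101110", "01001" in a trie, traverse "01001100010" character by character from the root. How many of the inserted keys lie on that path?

3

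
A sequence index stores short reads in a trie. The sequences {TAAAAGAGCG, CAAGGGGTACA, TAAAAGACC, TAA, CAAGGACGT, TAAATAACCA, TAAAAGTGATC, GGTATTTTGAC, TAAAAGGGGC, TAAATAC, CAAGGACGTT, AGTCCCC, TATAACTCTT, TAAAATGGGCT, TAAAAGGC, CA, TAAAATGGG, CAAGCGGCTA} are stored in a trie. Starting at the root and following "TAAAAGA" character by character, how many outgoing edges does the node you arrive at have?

Walk "TAAAAGA" from the root, arriving at one node.
Distinct next characters after "TAAAAGA": C, G.
That node has 2 child edges.

2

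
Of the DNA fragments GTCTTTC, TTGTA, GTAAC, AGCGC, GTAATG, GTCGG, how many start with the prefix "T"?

1

Filter for entries beginning with "T":
Words under "T": TTGTA
Count: 1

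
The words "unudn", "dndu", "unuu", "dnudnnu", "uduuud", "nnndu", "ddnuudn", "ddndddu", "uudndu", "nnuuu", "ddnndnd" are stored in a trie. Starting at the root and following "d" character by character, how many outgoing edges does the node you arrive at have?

2

Walk "d" from the root, arriving at one node.
Distinct next characters after "d": d, n.
That node has 2 child edges.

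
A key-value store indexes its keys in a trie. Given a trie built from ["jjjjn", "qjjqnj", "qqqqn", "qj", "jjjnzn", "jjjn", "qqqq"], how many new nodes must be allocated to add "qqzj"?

2

Walking "qqzj" from the root, the first 2 characters ("qq") follow existing edges; "z" is the first miss.
New nodes needed: |"qqzj"| − 2 = 4 − 2 = 2.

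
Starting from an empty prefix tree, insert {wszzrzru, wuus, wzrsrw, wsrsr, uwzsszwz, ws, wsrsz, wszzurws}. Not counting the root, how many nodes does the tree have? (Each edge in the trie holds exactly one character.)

Trie structure (* marks end of a word):
(root)
├─ u
│  └─ w
│     └─ z
│        └─ s
│           └─ s
│              └─ z
│                 └─ w
│                    └─ z *
└─ w
   ├─ s *
   │  ├─ r
   │  │  └─ s
   │  │     ├─ r *
   │  │     └─ z *
   │  └─ z
   │     └─ z
   │        ├─ r
   │        │  └─ z
   │        │     └─ r
   │        │        └─ u *
   │        └─ u
   │           └─ r
   │              └─ w
   │                 └─ s *
   ├─ u
   │  └─ u
   │     └─ s *
   └─ z
      └─ r
         └─ s
            └─ r
               └─ w *
Counting every labelled node above: 32.

32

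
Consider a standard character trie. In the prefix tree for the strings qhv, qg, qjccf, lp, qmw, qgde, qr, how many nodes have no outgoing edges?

6

Leaves are exactly the stored words that no other stored word extends.
Those words: "lp", "qgde", "qhv", "qjccf", "qmw", "qr"
Leaf count: 6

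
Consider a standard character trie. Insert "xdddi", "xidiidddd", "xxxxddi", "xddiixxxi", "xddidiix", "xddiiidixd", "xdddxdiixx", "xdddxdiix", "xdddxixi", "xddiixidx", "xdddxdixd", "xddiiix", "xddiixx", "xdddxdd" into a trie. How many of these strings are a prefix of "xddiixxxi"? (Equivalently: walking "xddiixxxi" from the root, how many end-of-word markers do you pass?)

Walk "xddiixxxi" from the root; an end-of-word marker is hit whenever a stored word is a prefix of "xddiixxxi".
Prefixes of the query that are stored words: "xddiixx", "xddiixxxi"
Count: 2

2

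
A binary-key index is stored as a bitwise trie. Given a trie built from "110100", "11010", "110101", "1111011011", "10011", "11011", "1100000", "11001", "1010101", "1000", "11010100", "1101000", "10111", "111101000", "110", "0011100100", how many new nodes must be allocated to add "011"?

"0" is already a path in the trie; the remaining "11" must be added.
So 3 − 1 = 2 new nodes.

2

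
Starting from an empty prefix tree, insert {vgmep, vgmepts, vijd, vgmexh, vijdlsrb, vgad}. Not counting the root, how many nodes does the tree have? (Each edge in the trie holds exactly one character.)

18

For each word, the new-node count is its length minus the longest prefix already in the trie:
  "vgmep" → 5 new (v, g, m, e, p)
  "vgmepts" → prefix "vgmep" already present; 2 new (t, s)
  "vijd" → prefix "v" already present; 3 new (i, j, d)
  "vgmexh" → prefix "vgme" already present; 2 new (x, h)
  "vijdlsrb" → prefix "vijd" already present; 4 new (l, s, r, b)
  "vgad" → prefix "vg" already present; 2 new (a, d)
Total nodes = 5 + 2 + 3 + 2 + 4 + 2 = 18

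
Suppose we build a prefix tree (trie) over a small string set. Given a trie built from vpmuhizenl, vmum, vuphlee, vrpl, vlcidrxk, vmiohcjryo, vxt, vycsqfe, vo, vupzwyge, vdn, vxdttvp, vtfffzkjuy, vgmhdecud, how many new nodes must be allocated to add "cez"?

No existing word starts with "c", so every character of "cez" needs a new node.
3 − 0 = 3 new nodes.

3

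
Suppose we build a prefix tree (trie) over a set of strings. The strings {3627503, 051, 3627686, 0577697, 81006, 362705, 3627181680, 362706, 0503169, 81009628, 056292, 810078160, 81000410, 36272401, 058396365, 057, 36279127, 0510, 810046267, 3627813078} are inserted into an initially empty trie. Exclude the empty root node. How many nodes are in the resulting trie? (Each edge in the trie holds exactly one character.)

Insert word by word; a character creates a node only if that edge doesn't already exist:
  "3627503" → 7 new (3, 6, 2, 7, 5, 0, 3)
  "051" → 3 new (0, 5, 1)
  "3627686" → prefix "3627" already present; 3 new (6, 8, 6)
  "0577697" → prefix "05" already present; 5 new (7, 7, 6, 9, 7)
  "81006" → 5 new (8, 1, 0, 0, 6)
  "362705" → prefix "3627" already present; 2 new (0, 5)
  "3627181680" → prefix "3627" already present; 6 new (1, 8, 1, 6, 8, 0)
  "362706" → prefix "36270" already present; 1 new (6)
  "0503169" → prefix "05" already present; 5 new (0, 3, 1, 6, 9)
  "81009628" → prefix "8100" already present; 4 new (9, 6, 2, 8)
  "056292" → prefix "05" already present; 4 new (6, 2, 9, 2)
  "810078160" → prefix "8100" already present; 5 new (7, 8, 1, 6, 0)
  "81000410" → prefix "8100" already present; 4 new (0, 4, 1, 0)
  "36272401" → prefix "3627" already present; 4 new (2, 4, 0, 1)
  "058396365" → prefix "05" already present; 7 new (8, 3, 9, 6, 3, 6, 5)
  "057" → prefix "057" already present; 0 new (none)
  "36279127" → prefix "3627" already present; 4 new (9, 1, 2, 7)
  "0510" → prefix "051" already present; 1 new (0)
  "810046267" → prefix "8100" already present; 5 new (4, 6, 2, 6, 7)
  "3627813078" → prefix "3627" already present; 6 new (8, 1, 3, 0, 7, 8)
Total nodes = 7 + 3 + 3 + 5 + 5 + 2 + 6 + 1 + 5 + 4 + 4 + 5 + 4 + 4 + 7 + 0 + 4 + 1 + 5 + 6 = 81

81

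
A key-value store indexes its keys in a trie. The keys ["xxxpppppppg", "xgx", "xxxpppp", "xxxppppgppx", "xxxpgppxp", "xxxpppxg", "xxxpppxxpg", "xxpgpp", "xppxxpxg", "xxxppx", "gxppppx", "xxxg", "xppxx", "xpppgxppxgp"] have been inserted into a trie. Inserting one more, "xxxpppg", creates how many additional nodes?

"xxxppp" is already a path in the trie; the remaining "g" must be added.
New nodes needed: |"xxxpppg"| − 6 = 7 − 6 = 1.

1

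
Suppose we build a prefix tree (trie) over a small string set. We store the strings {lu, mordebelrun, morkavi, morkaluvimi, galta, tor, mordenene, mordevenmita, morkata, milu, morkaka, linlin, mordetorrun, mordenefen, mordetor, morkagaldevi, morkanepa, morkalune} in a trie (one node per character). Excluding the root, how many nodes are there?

Trace insertions, counting only characters that open a new branch:
  "lu" → 2 new (l, u)
  "mordebelrun" → 11 new (m, o, r, d, e, b, e, l, r, u, n)
  "morkavi" → prefix "mor" already present; 4 new (k, a, v, i)
  "morkaluvimi" → prefix "morka" already present; 6 new (l, u, v, i, m, i)
  "galta" → 5 new (g, a, l, t, a)
  "tor" → 3 new (t, o, r)
  "mordenene" → prefix "morde" already present; 4 new (n, e, n, e)
  "mordevenmita" → prefix "morde" already present; 7 new (v, e, n, m, i, t, a)
  "morkata" → prefix "morka" already present; 2 new (t, a)
  "milu" → prefix "m" already present; 3 new (i, l, u)
  "morkaka" → prefix "morka" already present; 2 new (k, a)
  "linlin" → prefix "l" already present; 5 new (i, n, l, i, n)
  "mordetorrun" → prefix "morde" already present; 6 new (t, o, r, r, u, n)
  "mordenefen" → prefix "mordene" already present; 3 new (f, e, n)
  "mordetor" → prefix "mordetor" already present; 0 new (none)
  "morkagaldevi" → prefix "morka" already present; 7 new (g, a, l, d, e, v, i)
  "morkanepa" → prefix "morka" already present; 4 new (n, e, p, a)
  "morkalune" → prefix "morkalu" already present; 2 new (n, e)
Total nodes = 2 + 11 + 4 + 6 + 5 + 3 + 4 + 7 + 2 + 3 + 2 + 5 + 6 + 3 + 0 + 7 + 4 + 2 = 76

76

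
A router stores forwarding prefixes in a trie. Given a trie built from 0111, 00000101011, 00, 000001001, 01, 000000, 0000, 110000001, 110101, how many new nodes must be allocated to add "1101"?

0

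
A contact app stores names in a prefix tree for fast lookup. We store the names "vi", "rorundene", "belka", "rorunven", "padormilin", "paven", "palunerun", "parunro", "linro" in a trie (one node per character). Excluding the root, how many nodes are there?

Count nodes per top-level branch (shared prefixes stored once):
  'b'-branch (belka): 5 nodes
  'l'-branch (linro): 5 nodes
  'p'-branch (padormilin, palunerun, parunro, paven): 25 nodes
  'r'-branch (rorundene, rorunven): 12 nodes
  'v'-branch (vi): 2 nodes
Sum: 49

49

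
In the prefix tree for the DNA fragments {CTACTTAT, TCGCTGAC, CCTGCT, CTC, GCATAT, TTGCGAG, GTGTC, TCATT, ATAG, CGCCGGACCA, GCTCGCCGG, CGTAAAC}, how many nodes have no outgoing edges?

12

Leaves are exactly the stored words that no other stored word extends.
Those words: "ATAG", "CCTGCT", "CGCCGGACCA", "CGTAAAC", "CTACTTAT", "CTC", "GCATAT", "GCTCGCCGG", "GTGTC", "TCATT", "TCGCTGAC", "TTGCGAG"
Leaf count: 12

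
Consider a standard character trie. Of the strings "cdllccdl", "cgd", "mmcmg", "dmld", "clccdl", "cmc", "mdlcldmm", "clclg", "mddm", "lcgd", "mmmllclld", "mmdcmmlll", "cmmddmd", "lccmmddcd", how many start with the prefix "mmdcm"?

Filter for entries beginning with "mmdcm":
Matches: "mmdcmmlll"
Count: 1

1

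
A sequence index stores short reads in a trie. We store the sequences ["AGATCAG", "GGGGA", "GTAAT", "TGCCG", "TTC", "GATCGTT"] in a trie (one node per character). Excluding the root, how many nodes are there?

Trace insertions, counting only characters that open a new branch:
  "AGATCAG" → 7 new (A, G, A, T, C, A, G)
  "GGGGA" → 5 new (G, G, G, G, A)
  "GTAAT" → prefix "G" already present; 4 new (T, A, A, T)
  "TGCCG" → 5 new (T, G, C, C, G)
  "TTC" → prefix "T" already present; 2 new (T, C)
  "GATCGTT" → prefix "G" already present; 6 new (A, T, C, G, T, T)
Total nodes = 7 + 5 + 4 + 5 + 2 + 6 = 29

29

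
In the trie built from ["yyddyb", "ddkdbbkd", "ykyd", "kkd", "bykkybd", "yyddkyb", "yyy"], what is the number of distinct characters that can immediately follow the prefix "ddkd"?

1

Follow the path "ddkd" to its node, then look at its outgoing edges.
Distinct next characters after "ddkd": b.
That node has 1 child edge.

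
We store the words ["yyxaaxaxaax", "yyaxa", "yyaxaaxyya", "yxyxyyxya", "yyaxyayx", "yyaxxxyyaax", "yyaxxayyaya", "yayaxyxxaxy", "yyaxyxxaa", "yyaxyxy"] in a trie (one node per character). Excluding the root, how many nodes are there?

Trace insertions, counting only characters that open a new branch:
  "yyxaaxaxaax" → 11 new (y, y, x, a, a, x, a, x, a, a, x)
  "yyaxa" → prefix "yy" already present; 3 new (a, x, a)
  "yyaxaaxyya" → prefix "yyaxa" already present; 5 new (a, x, y, y, a)
  "yxyxyyxya" → prefix "y" already present; 8 new (x, y, x, y, y, x, y, a)
  "yyaxyayx" → prefix "yyax" already present; 4 new (y, a, y, x)
  "yyaxxxyyaax" → prefix "yyax" already present; 7 new (x, x, y, y, a, a, x)
  "yyaxxayyaya" → prefix "yyaxx" already present; 6 new (a, y, y, a, y, a)
  "yayaxyxxaxy" → prefix "y" already present; 10 new (a, y, a, x, y, x, x, a, x, y)
  "yyaxyxxaa" → prefix "yyaxy" already present; 4 new (x, x, a, a)
  "yyaxyxy" → prefix "yyaxyx" already present; 1 new (y)
Total nodes = 11 + 3 + 5 + 8 + 4 + 7 + 6 + 10 + 4 + 1 = 59

59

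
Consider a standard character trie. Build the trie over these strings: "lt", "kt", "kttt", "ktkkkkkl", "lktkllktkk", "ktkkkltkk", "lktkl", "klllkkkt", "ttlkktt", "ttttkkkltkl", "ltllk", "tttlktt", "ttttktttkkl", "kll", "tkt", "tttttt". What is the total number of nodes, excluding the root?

65

For each word, the new-node count is its length minus the longest prefix already in the trie:
  "lt" → 2 new (l, t)
  "kt" → 2 new (k, t)
  "kttt" → prefix "kt" already present; 2 new (t, t)
  "ktkkkkkl" → prefix "kt" already present; 6 new (k, k, k, k, k, l)
  "lktkllktkk" → prefix "l" already present; 9 new (k, t, k, l, l, k, t, k, k)
  "ktkkkltkk" → prefix "ktkkk" already present; 4 new (l, t, k, k)
  "lktkl" → prefix "lktkl" already present; 0 new (none)
  "klllkkkt" → prefix "k" already present; 7 new (l, l, l, k, k, k, t)
  "ttlkktt" → 7 new (t, t, l, k, k, t, t)
  "ttttkkkltkl" → prefix "tt" already present; 9 new (t, t, k, k, k, l, t, k, l)
  "ltllk" → prefix "lt" already present; 3 new (l, l, k)
  "tttlktt" → prefix "ttt" already present; 4 new (l, k, t, t)
  "ttttktttkkl" → prefix "ttttk" already present; 6 new (t, t, t, k, k, l)
  "kll" → prefix "kll" already present; 0 new (none)
  "tkt" → prefix "t" already present; 2 new (k, t)
  "tttttt" → prefix "tttt" already present; 2 new (t, t)
Total nodes = 2 + 2 + 2 + 6 + 9 + 4 + 0 + 7 + 7 + 9 + 3 + 4 + 6 + 0 + 2 + 2 = 65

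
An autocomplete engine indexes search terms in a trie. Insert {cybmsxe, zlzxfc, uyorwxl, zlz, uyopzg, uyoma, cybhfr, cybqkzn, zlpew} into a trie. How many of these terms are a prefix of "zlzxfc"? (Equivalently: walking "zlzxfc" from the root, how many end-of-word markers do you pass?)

Walk "zlzxfc" from the root; an end-of-word marker is hit whenever a stored word is a prefix of "zlzxfc".
Prefixes of the query that are stored words: "zlz", "zlzxfc"
Count: 2

2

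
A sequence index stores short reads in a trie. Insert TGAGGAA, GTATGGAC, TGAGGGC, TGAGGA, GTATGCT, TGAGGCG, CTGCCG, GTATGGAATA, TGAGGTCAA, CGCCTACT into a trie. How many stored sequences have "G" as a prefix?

Filter for entries beginning with "G":
Matches: "GTATGCT", "GTATGGAATA", "GTATGGAC"
Count: 3

3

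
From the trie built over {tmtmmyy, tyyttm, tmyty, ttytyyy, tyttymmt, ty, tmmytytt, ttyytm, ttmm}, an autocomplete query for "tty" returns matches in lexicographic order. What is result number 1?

ttytyyy

Words with prefix "tty", in lexicographic order: "ttytyyy", "ttyytm"
Position 1: ttytyyy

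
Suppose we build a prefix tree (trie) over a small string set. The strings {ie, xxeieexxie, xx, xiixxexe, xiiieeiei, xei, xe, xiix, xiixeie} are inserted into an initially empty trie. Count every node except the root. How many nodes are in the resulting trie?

30

Count nodes per top-level branch (shared prefixes stored once):
  'i'-branch (ie): 2 nodes
  'x'-branch (xe, xei, xiiieeiei, xiix, xiixeie, xiixxexe, xx, xxeieexxie): 28 nodes
Sum: 30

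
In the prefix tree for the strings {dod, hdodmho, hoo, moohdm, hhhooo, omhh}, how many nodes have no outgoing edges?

Leaves are exactly the stored words that no other stored word extends.
Those words: "dod", "hdodmho", "hhhooo", "hoo", "moohdm", "omhh"
Leaf count: 6

6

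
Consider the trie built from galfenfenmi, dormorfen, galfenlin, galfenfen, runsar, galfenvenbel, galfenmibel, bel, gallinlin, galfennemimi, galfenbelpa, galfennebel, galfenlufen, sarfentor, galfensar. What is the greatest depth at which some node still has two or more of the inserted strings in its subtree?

9

Look for the deepest trie node that still has at least two words in its subtree.
"galfenfen" and "galfenfenmi" agree on "galfenfen" (9 characters) before diverging; nothing deeper is shared.
Longest shared-prefix length: 9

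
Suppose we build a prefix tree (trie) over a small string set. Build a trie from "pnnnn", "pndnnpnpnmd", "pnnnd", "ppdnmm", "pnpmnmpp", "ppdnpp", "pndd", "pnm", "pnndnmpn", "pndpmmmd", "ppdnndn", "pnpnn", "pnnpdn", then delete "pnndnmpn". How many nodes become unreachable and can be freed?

Walk "pnndnmpn" from the leaf back toward the root, removing each node that no remaining word uses.
The suffix "dnmpn" (5 nodes) is used only by "pnndnmpn"; the node for "pnn" still has the child "n", so pruning stops there.
Nodes removed: 5

5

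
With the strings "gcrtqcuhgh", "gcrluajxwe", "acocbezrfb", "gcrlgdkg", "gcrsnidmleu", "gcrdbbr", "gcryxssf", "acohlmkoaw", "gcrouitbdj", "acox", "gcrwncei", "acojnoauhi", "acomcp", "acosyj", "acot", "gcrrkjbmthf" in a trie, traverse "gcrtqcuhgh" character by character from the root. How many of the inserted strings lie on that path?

Check each prefix of "gcrtqcuhgh" against the stored set — each match is an end-marker on the path.
Prefixes of the query that are stored words: "gcrtqcuhgh"
Count: 1

1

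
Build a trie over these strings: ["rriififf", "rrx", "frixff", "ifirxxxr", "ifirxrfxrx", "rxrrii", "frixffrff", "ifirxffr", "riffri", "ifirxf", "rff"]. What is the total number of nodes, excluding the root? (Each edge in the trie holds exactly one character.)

For each word, the new-node count is its length minus the longest prefix already in the trie:
  "rriififf" → 8 new (r, r, i, i, f, i, f, f)
  "rrx" → prefix "rr" already present; 1 new (x)
  "frixff" → 6 new (f, r, i, x, f, f)
  "ifirxxxr" → 8 new (i, f, i, r, x, x, x, r)
  "ifirxrfxrx" → prefix "ifirx" already present; 5 new (r, f, x, r, x)
  "rxrrii" → prefix "r" already present; 5 new (x, r, r, i, i)
  "frixffrff" → prefix "frixff" already present; 3 new (r, f, f)
  "ifirxffr" → prefix "ifirx" already present; 3 new (f, f, r)
  "riffri" → prefix "r" already present; 5 new (i, f, f, r, i)
  "ifirxf" → prefix "ifirxf" already present; 0 new (none)
  "rff" → prefix "r" already present; 2 new (f, f)
Total nodes = 8 + 1 + 6 + 8 + 5 + 5 + 3 + 3 + 5 + 0 + 2 = 46

46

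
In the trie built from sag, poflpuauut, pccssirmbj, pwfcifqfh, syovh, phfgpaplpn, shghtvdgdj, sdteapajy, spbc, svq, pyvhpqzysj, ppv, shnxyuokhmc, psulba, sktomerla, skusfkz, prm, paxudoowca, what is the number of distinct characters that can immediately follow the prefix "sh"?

Follow the path "sh" to its node, then look at its outgoing edges.
Distinct next characters after "sh": g, n.
That node has 2 child edges.

2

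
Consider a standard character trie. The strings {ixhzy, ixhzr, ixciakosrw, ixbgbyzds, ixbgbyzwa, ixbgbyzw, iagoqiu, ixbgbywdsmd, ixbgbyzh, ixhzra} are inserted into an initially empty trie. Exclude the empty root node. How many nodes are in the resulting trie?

36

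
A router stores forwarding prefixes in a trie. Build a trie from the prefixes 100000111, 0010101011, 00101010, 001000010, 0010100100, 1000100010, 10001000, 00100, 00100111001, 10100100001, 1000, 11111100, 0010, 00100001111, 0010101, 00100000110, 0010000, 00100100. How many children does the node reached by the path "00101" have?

1

The children of the "00101" node are the distinct next characters among strings starting with "00101".
Characters that immediately follow "00101" among the stored strings: {0}.
That node has 1 child edge.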